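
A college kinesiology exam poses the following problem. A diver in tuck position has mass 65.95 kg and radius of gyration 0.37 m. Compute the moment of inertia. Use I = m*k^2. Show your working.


I = m * k^2
I = 65.95 * 0.37^2
I = 65.95 * 0.1369 = 9.0286 kg*m^2

9.0286 kg*m^2


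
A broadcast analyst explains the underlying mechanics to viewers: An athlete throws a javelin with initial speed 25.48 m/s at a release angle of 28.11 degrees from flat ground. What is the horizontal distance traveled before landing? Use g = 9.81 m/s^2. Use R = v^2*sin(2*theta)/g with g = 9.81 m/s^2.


R = v^2 * sin(2*theta) / g
Convert angle to radians: theta = 28.11 deg = 0.4906 rad
sin(2*theta) = sin(0.9812) = 0.8312
R = 25.48^2 * 0.8312 / 9.81
R = 649.2304 * 0.8312 / 9.81 = 55.0078 m

55.0078 m


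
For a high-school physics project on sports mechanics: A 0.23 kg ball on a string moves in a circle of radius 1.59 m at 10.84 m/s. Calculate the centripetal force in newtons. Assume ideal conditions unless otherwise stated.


Fc = m * v^2 / r
v^2 = 10.84^2 = 117.5056
Fc = 0.23 * 117.5056 / 1.59
Fc = 27.0263 / 1.59 = 16.9977 N

16.9977 N


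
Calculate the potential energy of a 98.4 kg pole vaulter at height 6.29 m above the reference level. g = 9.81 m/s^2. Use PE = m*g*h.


PE = m * g * h
PE = 98.4 * 9.81 * 6.29
PE = 965.304 * 6.29 = 6071.7622 J

6071.7622 J


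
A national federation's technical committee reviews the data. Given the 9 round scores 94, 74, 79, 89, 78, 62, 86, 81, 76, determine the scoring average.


Average = sum / n
Sum = 719
Average = 719 / 9 = 79.8889

79.8889


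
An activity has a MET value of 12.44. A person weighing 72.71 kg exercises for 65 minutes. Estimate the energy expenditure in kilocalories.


kcal = MET * mass * time_hr
Convert time: 65 min = 1.0833 hr
kcal = 12.44 * 72.71 * 1.0833
kcal = 979.8884 kcal

979.8884 kcal


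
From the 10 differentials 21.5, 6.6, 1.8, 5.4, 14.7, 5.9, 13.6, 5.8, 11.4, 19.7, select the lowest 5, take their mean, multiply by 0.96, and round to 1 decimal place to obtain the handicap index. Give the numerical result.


All differentials: 21.5, 6.6, 1.8, 5.4, 14.7, 5.9, 13.6, 5.8, 11.4, 19.7
Sorted: 1.8, 5.4, 5.8, 5.9, 6.6, 11.4, 13.6, 14.7, 19.7, 21.5
Best 5: 1.8, 5.4, 5.8, 5.9, 6.6
Average of best = 25.5 / 5 = 5.1
Raw index = 5.1 * 0.96 = 4.896
Handicap index = round(4.896, 1) = 4.9

4.9


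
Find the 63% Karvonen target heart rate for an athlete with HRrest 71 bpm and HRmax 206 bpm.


Target = HRrest + pct*(HRmax - HRrest)
Heart rate reserve = HRmax - HRrest = 206 - 71 = 135 bpm
Fraction = 63% = 0.63
Target = 71 + 0.63 * 135
Target = 71 + 85.05 = 156.05 bpm

156.05 bpm


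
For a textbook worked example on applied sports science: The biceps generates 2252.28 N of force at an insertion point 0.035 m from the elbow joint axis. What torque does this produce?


tau = F * d
tau = 2252.28 * 0.035
tau = 78.8298 N*m

78.8298 N*m


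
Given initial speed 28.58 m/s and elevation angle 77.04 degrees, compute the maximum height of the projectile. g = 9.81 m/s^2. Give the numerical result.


H = (v*sin(theta))^2 / (2*g)
vy = v*sin(theta) = 28.58 * sin(77.04 deg) = 27.852 m/s
H = vy^2 / (2*g) = 775.7327 / (2*9.81)
H = 775.7327 / 19.62 = 39.5379 m

39.5379 m


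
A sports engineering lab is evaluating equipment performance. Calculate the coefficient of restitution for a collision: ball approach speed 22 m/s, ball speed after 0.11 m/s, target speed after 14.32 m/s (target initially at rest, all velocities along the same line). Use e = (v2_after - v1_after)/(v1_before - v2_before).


e = (v2_after - v1_after) / (v1_before - v2_before)
Numerator = 14.32 - 0.11 = 14.21
Denominator = 22 - 0 = 22
e = 14.21 / 22 = 0.6459

0.6459


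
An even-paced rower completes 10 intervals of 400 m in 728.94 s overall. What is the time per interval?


Split time = total_time / n_laps = 728.94 / 10
Split time = 72.894 s per lap

72.894 s


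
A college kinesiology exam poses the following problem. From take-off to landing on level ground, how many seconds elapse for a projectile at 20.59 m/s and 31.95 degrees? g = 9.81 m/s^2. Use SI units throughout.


T = 2*v*sin(theta)/g
sin(theta) = sin(31.95 deg) = 0.5292
T = 2*20.59*0.5292 / 9.81
T = 21.7916 / 9.81 = 2.2214 s

2.2214 s


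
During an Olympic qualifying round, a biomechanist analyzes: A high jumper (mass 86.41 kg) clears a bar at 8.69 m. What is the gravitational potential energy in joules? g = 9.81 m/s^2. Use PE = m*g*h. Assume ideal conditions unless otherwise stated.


PE = m * g * h
PE = 86.41 * 9.81 * 8.69
PE = 847.6821 * 8.69 = 7366.3574 J

7366.3574 J


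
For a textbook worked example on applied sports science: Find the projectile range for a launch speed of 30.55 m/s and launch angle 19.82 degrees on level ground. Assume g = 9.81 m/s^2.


R = v^2 * sin(2*theta) / g
Convert angle to radians: theta = 19.82 deg = 0.3459 rad
sin(2*theta) = sin(0.6918) = 0.638
R = 30.55^2 * 0.638 / 9.81
R = 933.3025 * 0.638 / 9.81 = 60.6943 m

60.6943 m


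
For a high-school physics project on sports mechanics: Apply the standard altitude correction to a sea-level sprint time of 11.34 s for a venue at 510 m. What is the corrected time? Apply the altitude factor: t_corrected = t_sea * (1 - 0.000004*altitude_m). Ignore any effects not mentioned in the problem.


Correction factor = 1 - 0.000004 * 510 = 0.99796
t_corrected = t_sea * factor = 11.34 * 0.99796
t_corrected = 11.3169 s

11.3169 s


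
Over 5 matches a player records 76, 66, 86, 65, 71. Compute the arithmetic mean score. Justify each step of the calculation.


Average = sum / n
Sum = 364
Average = 364 / 5 = 72.8

72.8


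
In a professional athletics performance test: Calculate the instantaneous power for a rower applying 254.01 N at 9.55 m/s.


P = F * v
P = 254.01 * 9.55
P = 2425.7955 W

2425.7955 W


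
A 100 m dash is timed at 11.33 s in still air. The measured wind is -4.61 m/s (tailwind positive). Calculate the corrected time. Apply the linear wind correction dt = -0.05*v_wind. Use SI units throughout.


dt = -0.05 * v_wind = -0.05 * -4.61 = 0.2305 s
t_corrected = t_still + dt = 11.33 + (0.2305)
t_corrected = 11.5605 s

11.5605 s


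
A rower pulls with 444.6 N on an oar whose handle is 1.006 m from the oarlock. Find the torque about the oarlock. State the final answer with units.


tau = F * d
tau = 444.6 * 1.006
tau = 447.2676 N*m

447.2676 N*m


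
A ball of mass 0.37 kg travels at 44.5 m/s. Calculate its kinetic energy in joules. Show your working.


KE = 0.5 * m * v^2
KE = 0.5 * 0.37 * 44.5^2
KE = 0.5 * 0.37 * 1980.25 = 366.3462 J

366.3462 J


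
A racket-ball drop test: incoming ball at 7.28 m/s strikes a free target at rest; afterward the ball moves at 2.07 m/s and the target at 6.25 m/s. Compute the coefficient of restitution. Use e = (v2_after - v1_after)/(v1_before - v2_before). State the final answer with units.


e = (v2_after - v1_after) / (v1_before - v2_before)
Numerator = 6.25 - 2.07 = 4.18
Denominator = 7.28 - 0 = 7.28
e = 4.18 / 7.28 = 0.5742

0.5742


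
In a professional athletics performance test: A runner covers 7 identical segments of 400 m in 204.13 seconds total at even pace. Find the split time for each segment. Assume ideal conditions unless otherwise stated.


Split time = total_time / n_laps = 204.13 / 7
Split time = 29.1614 s per lap

29.1614 s


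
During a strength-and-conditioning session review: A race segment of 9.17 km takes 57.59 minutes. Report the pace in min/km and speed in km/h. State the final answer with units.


Pace = time / distance = 57.59 min / 9.17 km = 6.2803 min/km
Speed = distance / time_in_hours = 9.17 / 0.9598 hr
Speed = 9.5537 km/h

6.2803 min/km, 9.5537 km/h


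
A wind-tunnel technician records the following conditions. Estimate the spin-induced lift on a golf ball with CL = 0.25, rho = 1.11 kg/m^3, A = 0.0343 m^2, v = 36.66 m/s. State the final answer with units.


FM = 0.5 * CL * rho * A * v^2
FM = 0.5 * 0.25 * 1.11 * 0.0343 * 36.66^2
v^2 = 1343.9556
FM = 0.5 * 0.25 * 1.11 * 0.0343 * 1343.9556 = 6.3961 N

6.3961 N


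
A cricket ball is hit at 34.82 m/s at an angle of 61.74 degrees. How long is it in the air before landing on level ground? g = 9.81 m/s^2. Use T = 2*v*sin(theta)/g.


T = 2*v*sin(theta)/g
sin(theta) = sin(61.74 deg) = 0.8808
T = 2*34.82*0.8808 / 9.81
T = 61.3395 / 9.81 = 6.2527 s

6.2527 s


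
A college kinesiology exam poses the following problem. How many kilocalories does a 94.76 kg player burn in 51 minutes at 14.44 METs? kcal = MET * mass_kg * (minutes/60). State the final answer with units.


kcal = MET * mass * time_hr
Convert time: 51 min = 0.85 hr
kcal = 14.44 * 94.76 * 0.85
kcal = 1163.0842 kcal

1163.0842 kcal


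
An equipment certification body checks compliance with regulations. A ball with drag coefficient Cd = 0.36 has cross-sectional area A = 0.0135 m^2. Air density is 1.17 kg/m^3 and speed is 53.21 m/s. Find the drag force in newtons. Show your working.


Fd = 0.5 * Cd * rho * A * v^2
Fd = 0.5 * 0.36 * 1.17 * 0.0135 * 53.21^2
v^2 = 2831.3041
Fd = 0.5 * 0.36 * 1.17 * 0.0135 * 2831.3041 = 8.0497 N

8.0497 N


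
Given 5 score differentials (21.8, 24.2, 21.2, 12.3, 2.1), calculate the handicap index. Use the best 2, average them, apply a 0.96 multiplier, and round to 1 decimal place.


All differentials: 21.8, 24.2, 21.2, 12.3, 2.1
Sorted: 2.1, 12.3, 21.2, 21.8, 24.2
Best 2: 2.1, 12.3
Average of best = 14.4 / 2 = 7.2
Raw index = 7.2 * 0.96 = 6.912
Handicap index = round(6.912, 1) = 6.9

6.9


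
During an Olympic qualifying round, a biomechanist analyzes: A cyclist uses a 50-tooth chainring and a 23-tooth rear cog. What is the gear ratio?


GR = front_teeth / rear_teeth
GR = 50 / 23
GR = 2.1739

2.1739


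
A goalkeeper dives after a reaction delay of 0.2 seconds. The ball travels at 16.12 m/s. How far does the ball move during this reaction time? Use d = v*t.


d = v * t
d = 16.12 * 0.2
d = 3.224 m

3.224 m


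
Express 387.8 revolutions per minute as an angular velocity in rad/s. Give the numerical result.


omega = RPM * 2 * pi / 60
omega = 387.8 * 2 * 3.14159 / 60
omega = 2436.6193 / 60 = 40.6103 rad/s

40.6103 rad/s


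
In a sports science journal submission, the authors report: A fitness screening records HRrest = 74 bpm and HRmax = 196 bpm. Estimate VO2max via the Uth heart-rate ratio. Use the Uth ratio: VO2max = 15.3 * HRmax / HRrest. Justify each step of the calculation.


VO2max = 15.3 * HRmax / HRrest
VO2max = 15.3 * 196 / 74
VO2max = 2998.8 / 74 = 40.5243 mL/kg/min

40.5243 mL/kg/min


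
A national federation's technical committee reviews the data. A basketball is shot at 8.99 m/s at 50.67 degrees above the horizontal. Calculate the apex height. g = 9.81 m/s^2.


H = (v*sin(theta))^2 / (2*g)
vy = v*sin(theta) = 8.99 * sin(50.67 deg) = 6.9538 m/s
H = vy^2 / (2*g) = 48.3559 / (2*9.81)
H = 48.3559 / 19.62 = 2.4646 m

2.4646 m


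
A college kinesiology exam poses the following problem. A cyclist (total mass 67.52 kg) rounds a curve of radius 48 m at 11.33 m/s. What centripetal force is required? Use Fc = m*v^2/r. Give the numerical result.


Fc = m * v^2 / r
v^2 = 11.33^2 = 128.3689
Fc = 67.52 * 128.3689 / 48
Fc = 8667.4681 / 48 = 180.5723 N

180.5723 N


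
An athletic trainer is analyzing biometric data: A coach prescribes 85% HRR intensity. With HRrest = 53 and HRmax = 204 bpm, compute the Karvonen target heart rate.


Target = HRrest + pct*(HRmax - HRrest)
Heart rate reserve = HRmax - HRrest = 204 - 53 = 151 bpm
Fraction = 85% = 0.85
Target = 53 + 0.85 * 151
Target = 53 + 128.35 = 181.35 bpm

181.35 bpm


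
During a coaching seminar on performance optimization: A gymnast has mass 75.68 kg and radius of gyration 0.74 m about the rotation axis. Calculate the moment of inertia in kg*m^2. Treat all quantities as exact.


I = m * k^2
I = 75.68 * 0.74^2
I = 75.68 * 0.5476 = 41.4424 kg*m^2

41.4424 kg*m^2


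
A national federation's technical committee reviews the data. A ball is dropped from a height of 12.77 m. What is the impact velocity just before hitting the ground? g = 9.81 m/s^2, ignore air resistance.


v = sqrt(2 * g * h)
v = sqrt(2 * 9.81 * 12.77)
v = sqrt(250.5474) = 15.8287 m/s

15.8287 m/s


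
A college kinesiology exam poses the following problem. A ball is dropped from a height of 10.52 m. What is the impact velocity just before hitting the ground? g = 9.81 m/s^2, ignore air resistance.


v = sqrt(2 * g * h)
v = sqrt(2 * 9.81 * 10.52)
v = sqrt(206.4024) = 14.3667 m/s

14.3667 m/s


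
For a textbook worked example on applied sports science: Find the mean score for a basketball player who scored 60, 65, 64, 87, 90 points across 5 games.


Average = sum / n
Sum = 366
Average = 366 / 5 = 73.2

73.2


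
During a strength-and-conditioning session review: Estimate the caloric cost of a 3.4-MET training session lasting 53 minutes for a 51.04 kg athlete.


kcal = MET * mass * time_hr
Convert time: 53 min = 0.8833 hr
kcal = 3.4 * 51.04 * 0.8833
kcal = 153.2901 kcal

153.2901 kcal


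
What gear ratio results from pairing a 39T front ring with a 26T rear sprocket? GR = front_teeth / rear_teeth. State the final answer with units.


GR = front_teeth / rear_teeth
GR = 39 / 26
GR = 1.5

1.5


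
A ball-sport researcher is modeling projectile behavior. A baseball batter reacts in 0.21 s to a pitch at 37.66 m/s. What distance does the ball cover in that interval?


d = v * t
d = 37.66 * 0.21
d = 7.9086 m

7.9086 m


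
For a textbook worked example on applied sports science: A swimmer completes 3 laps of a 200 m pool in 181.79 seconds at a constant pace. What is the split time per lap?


Split time = total_time / n_laps = 181.79 / 3
Split time = 60.5967 s per lap

60.5967 s


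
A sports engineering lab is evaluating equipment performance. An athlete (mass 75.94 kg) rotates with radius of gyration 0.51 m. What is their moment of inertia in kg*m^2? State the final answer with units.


I = m * k^2
I = 75.94 * 0.51^2
I = 75.94 * 0.2601 = 19.752 kg*m^2

19.752 kg*m^2


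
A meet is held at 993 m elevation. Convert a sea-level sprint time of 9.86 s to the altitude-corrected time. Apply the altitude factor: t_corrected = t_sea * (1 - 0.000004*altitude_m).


Correction factor = 1 - 0.000004 * 993 = 0.996028
t_corrected = t_sea * factor = 9.86 * 0.996028
t_corrected = 9.8208 s

9.8208 s


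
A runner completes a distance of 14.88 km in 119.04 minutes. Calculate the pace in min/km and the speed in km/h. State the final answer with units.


Pace = time / distance = 119.04 min / 14.88 km = 8 min/km
Speed = distance / time_in_hours = 14.88 / 1.984 hr
Speed = 7.5 km/h

8 min/km, 7.5 km/h


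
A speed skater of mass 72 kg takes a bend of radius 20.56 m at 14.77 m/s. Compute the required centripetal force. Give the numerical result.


Fc = m * v^2 / r
v^2 = 14.77^2 = 218.1529
Fc = 72 * 218.1529 / 20.56
Fc = 15707.0088 / 20.56 = 763.9596 N

763.9596 N


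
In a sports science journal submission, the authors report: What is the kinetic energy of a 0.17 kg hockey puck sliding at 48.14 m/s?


KE = 0.5 * m * v^2
KE = 0.5 * 0.17 * 48.14^2
KE = 0.5 * 0.17 * 2317.4596 = 196.9841 J

196.9841 J


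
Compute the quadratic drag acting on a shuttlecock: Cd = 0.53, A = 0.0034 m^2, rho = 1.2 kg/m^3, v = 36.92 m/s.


Fd = 0.5 * Cd * rho * A * v^2
Fd = 0.5 * 0.53 * 1.2 * 0.0034 * 36.92^2
v^2 = 1363.0864
Fd = 0.5 * 0.53 * 1.2 * 0.0034 * 1363.0864 = 1.4738 N

1.4738 N


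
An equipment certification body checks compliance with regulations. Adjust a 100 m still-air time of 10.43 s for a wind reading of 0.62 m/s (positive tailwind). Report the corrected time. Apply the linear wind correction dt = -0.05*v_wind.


dt = -0.05 * v_wind = -0.05 * 0.62 = -0.031 s
t_corrected = t_still + dt = 10.43 + (-0.031)
t_corrected = 10.399 s

10.399 s


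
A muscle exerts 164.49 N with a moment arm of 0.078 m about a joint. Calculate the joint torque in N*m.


tau = F * d
tau = 164.49 * 0.078
tau = 12.8302 N*m

12.8302 N*m


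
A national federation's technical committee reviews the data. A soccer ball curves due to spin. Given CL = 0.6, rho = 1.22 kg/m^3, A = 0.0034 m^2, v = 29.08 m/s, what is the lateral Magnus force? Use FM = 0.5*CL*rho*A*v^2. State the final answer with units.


FM = 0.5 * CL * rho * A * v^2
FM = 0.5 * 0.6 * 1.22 * 0.0034 * 29.08^2
v^2 = 845.6464
FM = 0.5 * 0.6 * 1.22 * 0.0034 * 845.6464 = 1.0523 N

1.0523 N


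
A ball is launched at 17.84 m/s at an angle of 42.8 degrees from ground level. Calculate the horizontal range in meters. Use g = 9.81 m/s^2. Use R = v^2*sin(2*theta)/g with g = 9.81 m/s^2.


R = v^2 * sin(2*theta) / g
Convert angle to radians: theta = 42.8 deg = 0.747 rad
sin(2*theta) = sin(1.494) = 0.9971
R = 17.84^2 * 0.9971 / 9.81
R = 318.2656 * 0.9971 / 9.81 = 32.3474 m

32.3474 m


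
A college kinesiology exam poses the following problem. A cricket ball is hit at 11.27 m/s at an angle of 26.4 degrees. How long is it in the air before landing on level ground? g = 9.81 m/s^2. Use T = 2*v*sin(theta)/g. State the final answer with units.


T = 2*v*sin(theta)/g
sin(theta) = sin(26.4 deg) = 0.4446
T = 2*11.27*0.4446 / 9.81
T = 10.0221 / 9.81 = 1.0216 s

1.0216 s


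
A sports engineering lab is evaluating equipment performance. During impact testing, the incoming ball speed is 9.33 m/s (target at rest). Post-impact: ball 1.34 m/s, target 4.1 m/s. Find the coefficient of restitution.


e = (v2_after - v1_after) / (v1_before - v2_before)
Numerator = 4.1 - 1.34 = 2.76
Denominator = 9.33 - 0 = 9.33
e = 2.76 / 9.33 = 0.2958

0.2958


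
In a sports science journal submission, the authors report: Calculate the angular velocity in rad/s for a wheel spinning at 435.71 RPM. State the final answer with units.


omega = RPM * 2 * pi / 60
omega = 435.71 * 2 * 3.14159 / 60
omega = 2737.6467 / 60 = 45.6274 rad/s

45.6274 rad/s


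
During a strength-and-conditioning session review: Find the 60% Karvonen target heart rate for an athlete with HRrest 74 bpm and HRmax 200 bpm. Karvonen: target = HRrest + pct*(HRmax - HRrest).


Target = HRrest + pct*(HRmax - HRrest)
Heart rate reserve = HRmax - HRrest = 200 - 74 = 126 bpm
Fraction = 60% = 0.6
Target = 74 + 0.6 * 126
Target = 74 + 75.6 = 149.6 bpm

149.6 bpm


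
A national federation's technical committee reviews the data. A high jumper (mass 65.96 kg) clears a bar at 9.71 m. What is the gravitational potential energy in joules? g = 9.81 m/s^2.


PE = m * g * h
PE = 65.96 * 9.81 * 9.71
PE = 647.0676 * 9.71 = 6283.0264 J

6283.0264 J


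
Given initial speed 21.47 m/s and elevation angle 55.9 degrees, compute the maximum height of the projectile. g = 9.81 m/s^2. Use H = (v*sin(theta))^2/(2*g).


H = (v*sin(theta))^2 / (2*g)
vy = v*sin(theta) = 21.47 * sin(55.9 deg) = 17.7785 m/s
H = vy^2 / (2*g) = 316.0735 / (2*9.81)
H = 316.0735 / 19.62 = 16.1098 m

16.1098 m


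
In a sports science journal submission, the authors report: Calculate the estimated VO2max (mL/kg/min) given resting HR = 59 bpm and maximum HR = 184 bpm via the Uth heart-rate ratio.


VO2max = 15.3 * HRmax / HRrest
VO2max = 15.3 * 184 / 59
VO2max = 2815.2 / 59 = 47.7153 mL/kg/min

47.7153 mL/kg/min


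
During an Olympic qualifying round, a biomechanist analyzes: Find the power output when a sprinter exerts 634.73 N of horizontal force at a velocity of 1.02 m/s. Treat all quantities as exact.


P = F * v
P = 634.73 * 1.02
P = 647.4246 W

647.4246 W


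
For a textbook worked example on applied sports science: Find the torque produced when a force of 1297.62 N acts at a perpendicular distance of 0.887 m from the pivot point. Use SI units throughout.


tau = F * d
tau = 1297.62 * 0.887
tau = 1150.9889 N*m

1150.9889 N*m


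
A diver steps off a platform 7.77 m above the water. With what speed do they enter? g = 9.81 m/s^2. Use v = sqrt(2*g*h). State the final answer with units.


v = sqrt(2 * g * h)
v = sqrt(2 * 9.81 * 7.77)
v = sqrt(152.4474) = 12.347 m/s

12.347 m/s


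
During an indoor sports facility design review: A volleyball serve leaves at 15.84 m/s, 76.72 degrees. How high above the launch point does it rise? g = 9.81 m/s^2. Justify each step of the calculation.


H = (v*sin(theta))^2 / (2*g)
vy = v*sin(theta) = 15.84 * sin(76.72 deg) = 15.4164 m/s
H = vy^2 / (2*g) = 237.6661 / (2*9.81)
H = 237.6661 / 19.62 = 12.1135 m

12.1135 m


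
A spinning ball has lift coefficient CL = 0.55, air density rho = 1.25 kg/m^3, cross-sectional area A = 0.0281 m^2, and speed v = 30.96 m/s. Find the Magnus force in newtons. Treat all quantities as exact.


FM = 0.5 * CL * rho * A * v^2
FM = 0.5 * 0.55 * 1.25 * 0.0281 * 30.96^2
v^2 = 958.5216
FM = 0.5 * 0.55 * 1.25 * 0.0281 * 958.5216 = 9.2587 N

9.2587 N


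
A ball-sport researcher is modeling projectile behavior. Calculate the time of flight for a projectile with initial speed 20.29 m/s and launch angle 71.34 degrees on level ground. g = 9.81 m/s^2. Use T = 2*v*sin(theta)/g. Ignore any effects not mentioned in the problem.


T = 2*v*sin(theta)/g
sin(theta) = sin(71.34 deg) = 0.9474
T = 2*20.29*0.9474 / 9.81
T = 38.4469 / 9.81 = 3.9192 s

3.9192 s


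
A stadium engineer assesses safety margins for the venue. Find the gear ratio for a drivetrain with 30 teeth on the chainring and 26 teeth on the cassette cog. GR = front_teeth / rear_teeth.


GR = front_teeth / rear_teeth
GR = 30 / 26
GR = 1.1538

1.1538


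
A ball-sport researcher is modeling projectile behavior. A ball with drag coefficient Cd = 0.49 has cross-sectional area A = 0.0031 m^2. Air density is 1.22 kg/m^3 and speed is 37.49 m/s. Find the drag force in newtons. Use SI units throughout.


Fd = 0.5 * Cd * rho * A * v^2
Fd = 0.5 * 0.49 * 1.22 * 0.0031 * 37.49^2
v^2 = 1405.5001
Fd = 0.5 * 0.49 * 1.22 * 0.0031 * 1405.5001 = 1.3023 N

1.3023 N


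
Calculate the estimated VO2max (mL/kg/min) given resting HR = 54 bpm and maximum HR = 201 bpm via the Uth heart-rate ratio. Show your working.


VO2max = 15.3 * HRmax / HRrest
VO2max = 15.3 * 201 / 54
VO2max = 3075.3 / 54 = 56.95 mL/kg/min

56.95 mL/kg/min


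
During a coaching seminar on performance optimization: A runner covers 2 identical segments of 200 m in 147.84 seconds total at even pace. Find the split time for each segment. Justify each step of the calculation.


Split time = total_time / n_laps = 147.84 / 2
Split time = 73.92 s per lap

73.92 s


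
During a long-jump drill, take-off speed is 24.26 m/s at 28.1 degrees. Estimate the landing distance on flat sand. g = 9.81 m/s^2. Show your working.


R = v^2 * sin(2*theta) / g
Convert angle to radians: theta = 28.1 deg = 0.4904 rad
sin(2*theta) = sin(0.9809) = 0.831
R = 24.26^2 * 0.831 / 9.81
R = 588.5476 * 0.831 / 9.81 = 49.8546 m

49.8546 m


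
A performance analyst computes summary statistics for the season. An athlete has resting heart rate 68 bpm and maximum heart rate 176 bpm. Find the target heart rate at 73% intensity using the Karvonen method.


Target = HRrest + pct*(HRmax - HRrest)
Heart rate reserve = HRmax - HRrest = 176 - 68 = 108 bpm
Fraction = 73% = 0.73
Target = 68 + 0.73 * 108
Target = 68 + 78.84 = 146.84 bpm

146.84 bpm


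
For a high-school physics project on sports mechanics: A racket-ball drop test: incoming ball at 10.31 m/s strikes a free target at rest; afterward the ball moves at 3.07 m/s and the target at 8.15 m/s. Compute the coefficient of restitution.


e = (v2_after - v1_after) / (v1_before - v2_before)
Numerator = 8.15 - 3.07 = 5.08
Denominator = 10.31 - 0 = 10.31
e = 5.08 / 10.31 = 0.4927

0.4927


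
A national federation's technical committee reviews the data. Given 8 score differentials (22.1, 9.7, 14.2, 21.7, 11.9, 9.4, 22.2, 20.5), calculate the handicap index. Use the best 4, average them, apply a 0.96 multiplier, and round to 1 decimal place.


All differentials: 22.1, 9.7, 14.2, 21.7, 11.9, 9.4, 22.2, 20.5
Sorted: 9.4, 9.7, 11.9, 14.2, 20.5, 21.7, 22.1, 22.2
Best 4: 9.4, 9.7, 11.9, 14.2
Average of best = 45.2 / 4 = 11.3
Raw index = 11.3 * 0.96 = 10.848
Handicap index = round(10.848, 1) = 10.8

10.8


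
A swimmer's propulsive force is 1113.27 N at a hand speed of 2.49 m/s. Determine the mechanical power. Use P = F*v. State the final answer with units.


P = F * v
P = 1113.27 * 2.49
P = 2772.0423 W

2772.0423 W


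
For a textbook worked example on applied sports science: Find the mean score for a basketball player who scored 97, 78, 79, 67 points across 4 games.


Average = sum / n
Sum = 321
Average = 321 / 4 = 80.25

80.25


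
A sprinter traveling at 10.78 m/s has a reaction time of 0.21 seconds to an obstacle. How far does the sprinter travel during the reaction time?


d = v * t
d = 10.78 * 0.21
d = 2.2638 m

2.2638 m


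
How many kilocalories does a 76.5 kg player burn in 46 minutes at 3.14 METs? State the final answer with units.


kcal = MET * mass * time_hr
Convert time: 46 min = 0.7667 hr
kcal = 3.14 * 76.5 * 0.7667
kcal = 184.161 kcal

184.161 kcal


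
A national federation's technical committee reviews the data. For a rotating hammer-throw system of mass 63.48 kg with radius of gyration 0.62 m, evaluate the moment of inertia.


I = m * k^2
I = 63.48 * 0.62^2
I = 63.48 * 0.3844 = 24.4017 kg*m^2

24.4017 kg*m^2


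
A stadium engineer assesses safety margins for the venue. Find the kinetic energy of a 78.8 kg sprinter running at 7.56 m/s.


KE = 0.5 * m * v^2
KE = 0.5 * 78.8 * 7.56^2
KE = 0.5 * 78.8 * 57.1536 = 2251.8518 J

2251.8518 J


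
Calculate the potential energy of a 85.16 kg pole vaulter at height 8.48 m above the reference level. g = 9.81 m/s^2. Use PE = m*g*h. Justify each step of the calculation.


PE = m * g * h
PE = 85.16 * 9.81 * 8.48
PE = 835.4196 * 8.48 = 7084.3582 J

7084.3582 J


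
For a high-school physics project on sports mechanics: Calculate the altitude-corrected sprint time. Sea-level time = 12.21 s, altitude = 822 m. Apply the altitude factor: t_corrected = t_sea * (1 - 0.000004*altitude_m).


Correction factor = 1 - 0.000004 * 822 = 0.996712
t_corrected = t_sea * factor = 12.21 * 0.996712
t_corrected = 12.1699 s

12.1699 s


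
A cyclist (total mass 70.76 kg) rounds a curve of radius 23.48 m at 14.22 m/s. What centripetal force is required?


Fc = m * v^2 / r
v^2 = 14.22^2 = 202.2084
Fc = 70.76 * 202.2084 / 23.48
Fc = 14308.2664 / 23.48 = 609.381 N

609.381 N


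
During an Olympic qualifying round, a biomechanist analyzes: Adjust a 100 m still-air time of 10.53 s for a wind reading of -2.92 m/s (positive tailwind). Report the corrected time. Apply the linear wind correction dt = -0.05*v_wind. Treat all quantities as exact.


dt = -0.05 * v_wind = -0.05 * -2.92 = 0.146 s
t_corrected = t_still + dt = 10.53 + (0.146)
t_corrected = 10.676 s

10.676 s


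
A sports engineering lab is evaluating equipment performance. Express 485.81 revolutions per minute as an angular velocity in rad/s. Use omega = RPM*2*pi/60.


omega = RPM * 2 * pi / 60
omega = 485.81 * 2 * 3.14159 / 60
omega = 3052.4343 / 60 = 50.8739 rad/s

50.8739 rad/s


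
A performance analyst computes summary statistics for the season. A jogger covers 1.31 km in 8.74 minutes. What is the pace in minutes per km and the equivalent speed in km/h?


Pace = time / distance = 8.74 min / 1.31 km = 6.6718 min/km
Speed = distance / time_in_hours = 1.31 / 0.1457 hr
Speed = 8.9931 km/h

6.6718 min/km, 8.9931 km/h


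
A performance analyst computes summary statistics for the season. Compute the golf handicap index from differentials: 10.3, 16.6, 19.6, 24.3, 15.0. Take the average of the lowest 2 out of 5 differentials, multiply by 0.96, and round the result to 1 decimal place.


All differentials: 10.3, 16.6, 19.6, 24.3, 15.0
Sorted: 10.3, 15.0, 16.6, 19.6, 24.3
Best 2: 10.3, 15.0
Average of best = 25.3 / 2 = 12.65
Raw index = 12.65 * 0.96 = 12.144
Handicap index = round(12.144, 1) = 12.1

12.1


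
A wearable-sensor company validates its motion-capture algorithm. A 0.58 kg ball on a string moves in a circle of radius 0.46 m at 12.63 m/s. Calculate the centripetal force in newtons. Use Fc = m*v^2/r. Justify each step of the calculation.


Fc = m * v^2 / r
v^2 = 12.63^2 = 159.5169
Fc = 0.58 * 159.5169 / 0.46
Fc = 92.5198 / 0.46 = 201.13 N

201.13 N


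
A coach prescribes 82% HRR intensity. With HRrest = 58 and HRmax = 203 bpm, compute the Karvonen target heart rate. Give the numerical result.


Target = HRrest + pct*(HRmax - HRrest)
Heart rate reserve = HRmax - HRrest = 203 - 58 = 145 bpm
Fraction = 82% = 0.82
Target = 58 + 0.82 * 145
Target = 58 + 118.9 = 176.9 bpm

176.9 bpm


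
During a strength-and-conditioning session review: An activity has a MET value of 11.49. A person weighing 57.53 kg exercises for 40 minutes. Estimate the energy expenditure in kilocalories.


kcal = MET * mass * time_hr
Convert time: 40 min = 0.6667 hr
kcal = 11.49 * 57.53 * 0.6667
kcal = 440.6798 kcal

440.6798 kcal


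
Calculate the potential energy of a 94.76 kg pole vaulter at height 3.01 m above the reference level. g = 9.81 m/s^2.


PE = m * g * h
PE = 94.76 * 9.81 * 3.01
PE = 929.5956 * 3.01 = 2798.0828 J

2798.0828 J


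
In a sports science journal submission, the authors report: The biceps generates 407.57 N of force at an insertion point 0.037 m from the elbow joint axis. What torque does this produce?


tau = F * d
tau = 407.57 * 0.037
tau = 15.0801 N*m

15.0801 N*m


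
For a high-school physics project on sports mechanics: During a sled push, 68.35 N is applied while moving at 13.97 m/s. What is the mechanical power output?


P = F * v
P = 68.35 * 13.97
P = 954.8495 W

954.8495 W


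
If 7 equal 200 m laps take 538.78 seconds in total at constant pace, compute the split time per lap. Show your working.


Split time = total_time / n_laps = 538.78 / 7
Split time = 76.9686 s per lap

76.9686 s


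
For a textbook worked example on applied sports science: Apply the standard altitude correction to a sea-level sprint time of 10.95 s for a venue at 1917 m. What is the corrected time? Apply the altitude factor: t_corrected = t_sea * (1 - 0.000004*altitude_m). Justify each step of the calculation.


Correction factor = 1 - 0.000004 * 1917 = 0.992332
t_corrected = t_sea * factor = 10.95 * 0.992332
t_corrected = 10.866 s

10.866 s


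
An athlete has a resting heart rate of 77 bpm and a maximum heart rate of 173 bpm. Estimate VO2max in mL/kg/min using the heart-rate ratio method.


VO2max = 15.3 * HRmax / HRrest
VO2max = 15.3 * 173 / 77
VO2max = 2646.9 / 77 = 34.3753 mL/kg/min

34.3753 mL/kg/min


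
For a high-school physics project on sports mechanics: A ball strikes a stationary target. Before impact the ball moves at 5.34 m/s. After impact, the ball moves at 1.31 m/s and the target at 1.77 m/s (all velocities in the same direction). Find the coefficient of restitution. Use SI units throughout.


e = (v2_after - v1_after) / (v1_before - v2_before)
Numerator = 1.77 - 1.31 = 0.46
Denominator = 5.34 - 0 = 5.34
e = 0.46 / 5.34 = 0.0861

0.0861


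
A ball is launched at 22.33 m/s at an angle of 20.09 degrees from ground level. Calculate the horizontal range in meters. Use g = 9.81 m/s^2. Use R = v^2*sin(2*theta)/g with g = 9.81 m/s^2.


R = v^2 * sin(2*theta) / g
Convert angle to radians: theta = 20.09 deg = 0.3506 rad
sin(2*theta) = sin(0.7013) = 0.6452
R = 22.33^2 * 0.6452 / 9.81
R = 498.6289 * 0.6452 / 9.81 = 32.7942 m

32.7942 m


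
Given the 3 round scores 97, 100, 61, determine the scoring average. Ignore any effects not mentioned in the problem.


Average = sum / n
Sum = 258
Average = 258 / 3 = 86

86


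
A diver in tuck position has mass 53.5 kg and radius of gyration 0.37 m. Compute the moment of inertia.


I = m * k^2
I = 53.5 * 0.37^2
I = 53.5 * 0.1369 = 7.3241 kg*m^2

7.3241 kg*m^2


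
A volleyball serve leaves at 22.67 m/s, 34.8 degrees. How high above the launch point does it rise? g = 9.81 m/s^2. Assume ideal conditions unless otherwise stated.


H = (v*sin(theta))^2 / (2*g)
vy = v*sin(theta) = 22.67 * sin(34.8 deg) = 12.9381 m/s
H = vy^2 / (2*g) = 167.3938 / (2*9.81)
H = 167.3938 / 19.62 = 8.5318 m

8.5318 m


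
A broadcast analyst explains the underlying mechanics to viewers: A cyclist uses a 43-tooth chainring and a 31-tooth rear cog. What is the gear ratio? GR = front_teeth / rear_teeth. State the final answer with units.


GR = front_teeth / rear_teeth
GR = 43 / 31
GR = 1.3871

1.3871


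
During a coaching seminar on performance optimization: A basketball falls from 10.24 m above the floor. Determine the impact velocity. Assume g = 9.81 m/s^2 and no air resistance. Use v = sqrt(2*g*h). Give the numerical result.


v = sqrt(2 * g * h)
v = sqrt(2 * 9.81 * 10.24)
v = sqrt(200.9088) = 14.1742 m/s

14.1742 m/s


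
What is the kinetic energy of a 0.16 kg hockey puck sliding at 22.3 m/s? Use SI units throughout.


KE = 0.5 * m * v^2
KE = 0.5 * 0.16 * 22.3^2
KE = 0.5 * 0.16 * 497.29 = 39.7832 J

39.7832 J


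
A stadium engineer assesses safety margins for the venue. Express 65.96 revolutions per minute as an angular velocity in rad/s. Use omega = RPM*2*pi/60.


omega = RPM * 2 * pi / 60
omega = 65.96 * 2 * 3.14159 / 60
omega = 414.4389 / 60 = 6.9073 rad/s

6.9073 rad/s


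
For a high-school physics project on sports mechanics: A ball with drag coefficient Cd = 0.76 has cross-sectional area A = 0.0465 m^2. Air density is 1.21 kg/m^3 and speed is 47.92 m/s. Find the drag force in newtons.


Fd = 0.5 * Cd * rho * A * v^2
Fd = 0.5 * 0.76 * 1.21 * 0.0465 * 47.92^2
v^2 = 2296.3264
Fd = 0.5 * 0.76 * 1.21 * 0.0465 * 2296.3264 = 49.0971 N

49.0971 N


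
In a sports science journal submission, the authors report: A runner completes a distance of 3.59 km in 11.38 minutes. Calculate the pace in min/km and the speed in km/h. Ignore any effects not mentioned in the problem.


Pace = time / distance = 11.38 min / 3.59 km = 3.1699 min/km
Speed = distance / time_in_hours = 3.59 / 0.1897 hr
Speed = 18.9279 km/h

3.1699 min/km, 18.9279 km/h


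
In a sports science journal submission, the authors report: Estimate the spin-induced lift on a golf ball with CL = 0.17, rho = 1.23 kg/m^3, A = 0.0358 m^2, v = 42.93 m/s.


FM = 0.5 * CL * rho * A * v^2
FM = 0.5 * 0.17 * 1.23 * 0.0358 * 42.93^2
v^2 = 1842.9849
FM = 0.5 * 0.17 * 1.23 * 0.0358 * 1842.9849 = 6.8981 N

6.8981 N


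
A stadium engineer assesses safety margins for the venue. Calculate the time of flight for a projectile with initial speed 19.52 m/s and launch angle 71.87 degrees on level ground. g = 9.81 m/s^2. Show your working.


T = 2*v*sin(theta)/g
sin(theta) = sin(71.87 deg) = 0.9504
T = 2*19.52*0.9504 / 9.81
T = 37.1018 / 9.81 = 3.782 s

3.782 s


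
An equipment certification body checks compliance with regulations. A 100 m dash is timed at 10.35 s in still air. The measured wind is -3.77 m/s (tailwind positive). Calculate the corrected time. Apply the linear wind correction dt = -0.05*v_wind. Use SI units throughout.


dt = -0.05 * v_wind = -0.05 * -3.77 = 0.1885 s
t_corrected = t_still + dt = 10.35 + (0.1885)
t_corrected = 10.5385 s

10.5385 s


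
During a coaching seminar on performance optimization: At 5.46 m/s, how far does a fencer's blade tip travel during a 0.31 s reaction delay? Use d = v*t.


d = v * t
d = 5.46 * 0.31
d = 1.6926 m

1.6926 m


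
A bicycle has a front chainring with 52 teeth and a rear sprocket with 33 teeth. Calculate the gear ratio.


GR = front_teeth / rear_teeth
GR = 52 / 33
GR = 1.5758

1.5758


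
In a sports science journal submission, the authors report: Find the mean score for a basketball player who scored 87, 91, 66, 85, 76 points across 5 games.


Average = sum / n
Sum = 405
Average = 405 / 5 = 81

81


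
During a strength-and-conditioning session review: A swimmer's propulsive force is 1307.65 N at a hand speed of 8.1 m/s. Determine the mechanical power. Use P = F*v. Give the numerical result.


P = F * v
P = 1307.65 * 8.1
P = 10591.965 W

10591.965 W


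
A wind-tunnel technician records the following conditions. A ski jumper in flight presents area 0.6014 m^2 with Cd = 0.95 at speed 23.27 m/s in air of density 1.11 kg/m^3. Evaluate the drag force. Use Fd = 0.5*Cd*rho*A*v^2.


Fd = 0.5 * Cd * rho * A * v^2
Fd = 0.5 * 0.95 * 1.11 * 0.6014 * 23.27^2
v^2 = 541.4929
Fd = 0.5 * 0.95 * 1.11 * 0.6014 * 541.4929 = 171.701 N

171.701 N


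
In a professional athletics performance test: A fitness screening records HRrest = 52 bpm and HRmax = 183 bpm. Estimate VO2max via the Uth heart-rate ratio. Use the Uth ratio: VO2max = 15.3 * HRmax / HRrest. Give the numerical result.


VO2max = 15.3 * HRmax / HRrest
VO2max = 15.3 * 183 / 52
VO2max = 2799.9 / 52 = 53.8442 mL/kg/min

53.8442 mL/kg/min


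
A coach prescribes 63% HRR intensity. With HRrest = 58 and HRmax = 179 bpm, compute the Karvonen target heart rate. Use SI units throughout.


Target = HRrest + pct*(HRmax - HRrest)
Heart rate reserve = HRmax - HRrest = 179 - 58 = 121 bpm
Fraction = 63% = 0.63
Target = 58 + 0.63 * 121
Target = 58 + 76.23 = 134.23 bpm

134.23 bpm


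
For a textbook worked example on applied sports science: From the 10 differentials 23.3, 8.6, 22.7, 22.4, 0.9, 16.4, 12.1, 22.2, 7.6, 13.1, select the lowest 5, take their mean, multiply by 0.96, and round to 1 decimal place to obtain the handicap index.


All differentials: 23.3, 8.6, 22.7, 22.4, 0.9, 16.4, 12.1, 22.2, 7.6, 13.1
Sorted: 0.9, 7.6, 8.6, 12.1, 13.1, 16.4, 22.2, 22.4, 22.7, 23.3
Best 5: 0.9, 7.6, 8.6, 12.1, 13.1
Average of best = 42.3 / 5 = 8.46
Raw index = 8.46 * 0.96 = 8.1216
Handicap index = round(8.1216, 1) = 8.1

8.1


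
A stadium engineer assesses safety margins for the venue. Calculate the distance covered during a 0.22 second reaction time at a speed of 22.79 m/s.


d = v * t
d = 22.79 * 0.22
d = 5.0138 m

5.0138 m


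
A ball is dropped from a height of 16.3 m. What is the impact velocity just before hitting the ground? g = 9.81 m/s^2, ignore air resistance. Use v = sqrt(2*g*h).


v = sqrt(2 * g * h)
v = sqrt(2 * 9.81 * 16.3)
v = sqrt(319.806) = 17.8831 m/s

17.8831 m/s


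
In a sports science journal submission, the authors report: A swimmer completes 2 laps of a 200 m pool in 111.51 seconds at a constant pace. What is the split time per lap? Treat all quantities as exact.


Split time = total_time / n_laps = 111.51 / 2
Split time = 55.755 s per lap

55.755 s


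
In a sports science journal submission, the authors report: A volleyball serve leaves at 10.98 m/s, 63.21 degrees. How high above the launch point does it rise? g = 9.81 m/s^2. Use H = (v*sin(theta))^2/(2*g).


H = (v*sin(theta))^2 / (2*g)
vy = v*sin(theta) = 10.98 * sin(63.21 deg) = 9.8015 m/s
H = vy^2 / (2*g) = 96.0685 / (2*9.81)
H = 96.0685 / 19.62 = 4.8965 m

4.8965 m


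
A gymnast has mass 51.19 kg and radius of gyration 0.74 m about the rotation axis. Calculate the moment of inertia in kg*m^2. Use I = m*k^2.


I = m * k^2
I = 51.19 * 0.74^2
I = 51.19 * 0.5476 = 28.0316 kg*m^2

28.0316 kg*m^2


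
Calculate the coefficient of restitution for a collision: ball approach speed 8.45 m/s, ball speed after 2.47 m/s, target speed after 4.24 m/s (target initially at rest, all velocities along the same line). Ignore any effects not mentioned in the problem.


e = (v2_after - v1_after) / (v1_before - v2_before)
Numerator = 4.24 - 2.47 = 1.77
Denominator = 8.45 - 0 = 8.45
e = 1.77 / 8.45 = 0.2095

0.2095


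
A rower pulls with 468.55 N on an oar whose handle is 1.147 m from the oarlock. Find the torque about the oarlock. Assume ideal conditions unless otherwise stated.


tau = F * d
tau = 468.55 * 1.147
tau = 537.4269 N*m

537.4269 N*m


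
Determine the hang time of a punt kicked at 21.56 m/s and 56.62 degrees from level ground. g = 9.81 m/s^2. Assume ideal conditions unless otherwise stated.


T = 2*v*sin(theta)/g
sin(theta) = sin(56.62 deg) = 0.835
T = 2*21.56*0.835 / 9.81
T = 36.0069 / 9.81 = 3.6704 s

3.6704 s
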